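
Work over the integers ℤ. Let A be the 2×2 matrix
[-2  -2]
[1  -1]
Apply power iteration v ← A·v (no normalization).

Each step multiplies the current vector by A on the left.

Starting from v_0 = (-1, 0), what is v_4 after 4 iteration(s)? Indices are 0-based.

v_0 = (-1, 0).
v_1 = A·v_0 = (2, -1).
v_2 = A·v_1 = (-2, 3).
v_3 = A·v_2 = (-2, -5).
v_4 = A·v_3 = (14, 3).

v_4 = (14, 3)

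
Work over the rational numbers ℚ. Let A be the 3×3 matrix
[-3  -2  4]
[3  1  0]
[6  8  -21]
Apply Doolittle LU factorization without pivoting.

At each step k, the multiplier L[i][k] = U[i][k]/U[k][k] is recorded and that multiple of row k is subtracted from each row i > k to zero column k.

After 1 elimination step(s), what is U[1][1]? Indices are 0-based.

k=0: U[0][0]=-3
  eliminate (1,0): mult=-1, new row 1: (0, -1, 4); set L[1][0]=-1
  eliminate (2,0): mult=-2, new row 2: (0, 4, -13); set L[2][0]=-2

U[1][1] = -1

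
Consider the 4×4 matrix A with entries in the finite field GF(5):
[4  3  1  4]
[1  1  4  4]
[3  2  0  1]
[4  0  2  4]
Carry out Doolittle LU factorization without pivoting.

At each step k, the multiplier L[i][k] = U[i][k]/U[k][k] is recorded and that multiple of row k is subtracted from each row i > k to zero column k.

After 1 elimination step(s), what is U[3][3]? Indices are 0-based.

[col 0] pivot 4
  R1 -= 4*R0 → (0, 4, 0, 3)  (L[1][0] := 4)
  R2 -= 2*R0 → (0, 1, 3, 3)  (L[2][0] := 2)
  R3 -= 1*R0 → (0, 2, 1, 0)  (L[3][0] := 1)

U[3][3] = 0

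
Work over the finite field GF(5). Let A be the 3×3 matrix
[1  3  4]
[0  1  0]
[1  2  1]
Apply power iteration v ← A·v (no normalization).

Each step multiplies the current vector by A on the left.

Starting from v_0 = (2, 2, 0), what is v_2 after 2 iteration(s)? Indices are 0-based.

v_0 = (2, 2, 0).
v_1 = A·v_0 = (3, 2, 1).
v_2 = A·v_1 = (3, 2, 3).

v_2 = (3, 2, 3)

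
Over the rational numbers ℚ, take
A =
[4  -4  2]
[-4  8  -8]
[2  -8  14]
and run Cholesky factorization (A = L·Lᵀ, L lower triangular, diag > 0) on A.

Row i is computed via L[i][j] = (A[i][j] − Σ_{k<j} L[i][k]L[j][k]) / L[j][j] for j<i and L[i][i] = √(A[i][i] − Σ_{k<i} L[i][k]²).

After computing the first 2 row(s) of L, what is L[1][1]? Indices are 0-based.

L[1][1] = 2

Step 1: L[0][0] = √(4) = 2.
  L[1][0] = (-4) / L[0][0] = -2.
Step 2: L[1][1] = √(4) = 2.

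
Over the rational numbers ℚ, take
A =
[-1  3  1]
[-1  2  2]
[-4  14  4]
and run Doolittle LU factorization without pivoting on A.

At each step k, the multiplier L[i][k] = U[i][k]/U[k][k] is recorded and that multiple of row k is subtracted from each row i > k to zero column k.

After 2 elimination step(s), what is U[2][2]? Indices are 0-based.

U[2][2] = 2

Step 1: pivot at (0,0) is -1.
  row1 ← row1 − (1)·row0  ⇒  L[1][0]=1, U row1=(0, -1, 1)
  row2 ← row2 − (4)·row0  ⇒  L[2][0]=4, U row2=(0, 2, 0)
Step 2: pivot at (1,1) is -1.
  row2 ← row2 − (-2)·row1  ⇒  L[2][1]=-2, U row2=(0, 0, 2)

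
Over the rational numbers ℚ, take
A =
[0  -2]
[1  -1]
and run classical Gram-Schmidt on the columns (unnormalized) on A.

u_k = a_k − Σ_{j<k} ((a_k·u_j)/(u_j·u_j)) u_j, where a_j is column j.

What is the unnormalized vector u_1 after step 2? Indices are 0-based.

Step 1: u_0 = a_0 = (0, 1).
Step 2: u_1 = a_1 − (-1)·u_0 = (-2, 0).

u_1 = (-2, 0)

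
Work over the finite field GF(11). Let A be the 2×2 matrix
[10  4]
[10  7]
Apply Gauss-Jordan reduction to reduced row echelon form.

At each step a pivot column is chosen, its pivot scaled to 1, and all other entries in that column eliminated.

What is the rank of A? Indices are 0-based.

[1] R0 /= 10  ⇒  (1, 7)
     R1 -= 10·R0  ⇒  (0, 3)
[2] R1 /= 3  ⇒  (0, 1)
     R0 -= 7·R1  ⇒  (1, 0)

rank = 2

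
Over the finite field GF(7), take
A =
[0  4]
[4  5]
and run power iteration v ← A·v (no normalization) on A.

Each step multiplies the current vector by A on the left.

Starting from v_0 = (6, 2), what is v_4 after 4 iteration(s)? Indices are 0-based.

v_4 = (0, 5)

v_0 = (6, 2).
v_1 = A·v_0 = (1, 6).
v_2 = A·v_1 = (3, 6).
v_3 = A·v_2 = (3, 0).
v_4 = A·v_3 = (0, 5).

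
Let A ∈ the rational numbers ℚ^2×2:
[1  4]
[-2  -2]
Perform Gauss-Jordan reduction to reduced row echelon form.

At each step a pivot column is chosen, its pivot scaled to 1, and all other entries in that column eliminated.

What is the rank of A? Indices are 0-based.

step 1: normalize row 0 (÷1) = (1, 4)
  row 1: subtract -2×row0 = (0, 6)
step 2: normalize row 1 (÷6) = (0, 1)
  row 0: subtract 4×row1 = (1, 0)

rank = 2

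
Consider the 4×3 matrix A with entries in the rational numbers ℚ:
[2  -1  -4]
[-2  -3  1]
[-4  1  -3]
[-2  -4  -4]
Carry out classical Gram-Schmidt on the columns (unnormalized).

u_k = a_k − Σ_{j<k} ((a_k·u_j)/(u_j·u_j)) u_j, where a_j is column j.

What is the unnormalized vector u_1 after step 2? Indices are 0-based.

Step 1: u_0 = a_0 = (2, -2, -4, -2).
Step 2: u_1 = a_1 − (2/7)·u_0 = (-11/7, -17/7, 15/7, -24/7).

u_1 = (-11/7, -17/7, 15/7, -24/7)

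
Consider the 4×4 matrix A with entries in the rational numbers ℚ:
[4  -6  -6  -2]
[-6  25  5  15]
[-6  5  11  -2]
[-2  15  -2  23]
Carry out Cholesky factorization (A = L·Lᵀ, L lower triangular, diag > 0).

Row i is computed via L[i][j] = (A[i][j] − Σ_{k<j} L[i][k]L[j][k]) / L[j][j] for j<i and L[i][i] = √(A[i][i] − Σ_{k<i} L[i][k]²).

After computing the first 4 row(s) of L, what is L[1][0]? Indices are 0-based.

Step 1: L[0][0] = √(4) = 2.
  L[1][0] = (-6) / L[0][0] = -3.
Step 2: L[1][1] = √(16) = 4.
  L[2][0] = (-6) / L[0][0] = -3.
  L[2][1] = (-4) / L[1][1] = -1.
Step 3: L[2][2] = √(1) = 1.
  L[3][0] = (-2) / L[0][0] = -1.
  L[3][1] = (12) / L[1][1] = 3.
  L[3][2] = (-2) / L[2][2] = -2.
Step 4: L[3][3] = √(9) = 3.

L[1][0] = -3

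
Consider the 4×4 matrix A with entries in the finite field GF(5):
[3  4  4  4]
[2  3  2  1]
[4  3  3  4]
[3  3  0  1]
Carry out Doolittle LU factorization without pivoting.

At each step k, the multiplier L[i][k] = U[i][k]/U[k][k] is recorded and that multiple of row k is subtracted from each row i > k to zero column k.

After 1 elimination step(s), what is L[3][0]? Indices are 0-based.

L[3][0] = 1

Step 1: pivot at (0,0) is 3.
  row1 ← row1 − (4)·row0  ⇒  L[1][0]=4, U row1=(0, 2, 1, 0)
  row2 ← row2 − (3)·row0  ⇒  L[2][0]=3, U row2=(0, 1, 1, 2)
  row3 ← row3 − (1)·row0  ⇒  L[3][0]=1, U row3=(0, 4, 1, 2)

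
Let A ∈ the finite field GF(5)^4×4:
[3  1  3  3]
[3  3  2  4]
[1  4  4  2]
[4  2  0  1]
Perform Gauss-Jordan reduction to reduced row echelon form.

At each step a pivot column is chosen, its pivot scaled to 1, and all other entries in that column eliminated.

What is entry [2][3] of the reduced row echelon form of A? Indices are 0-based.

M[2][3] = 0

[1] R0 /= 3  ⇒  (1, 2, 1, 1)
     R1 -= 3·R0  ⇒  (0, 2, 4, 1)
     R2 -= 1·R0  ⇒  (0, 2, 3, 1)
     R3 -= 4·R0  ⇒  (0, 4, 1, 2)
[2] R1 /= 2  ⇒  (0, 1, 2, 3)
     R0 -= 2·R1  ⇒  (1, 0, 2, 0)
     R2 -= 2·R1  ⇒  (0, 0, 4, 0)
     R3 -= 4·R1  ⇒  (0, 0, 3, 0)
[3] R2 /= 4  ⇒  (0, 0, 1, 0)
     R0 -= 2·R2  ⇒  (1, 0, 0, 0)
     R1 -= 2·R2  ⇒  (0, 1, 0, 3)
     R3 -= 3·R2  ⇒  (0, 0, 0, 0)
column 3 empty below row 3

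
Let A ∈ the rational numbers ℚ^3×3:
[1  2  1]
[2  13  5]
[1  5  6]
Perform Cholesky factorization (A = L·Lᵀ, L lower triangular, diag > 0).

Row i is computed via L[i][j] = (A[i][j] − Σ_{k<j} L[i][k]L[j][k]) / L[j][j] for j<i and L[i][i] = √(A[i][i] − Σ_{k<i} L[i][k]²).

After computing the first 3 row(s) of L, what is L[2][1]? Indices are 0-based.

Step 1: L[0][0] = √(1) = 1.
  L[1][0] = (2) / L[0][0] = 2.
Step 2: L[1][1] = √(9) = 3.
  L[2][0] = (1) / L[0][0] = 1.
  L[2][1] = (3) / L[1][1] = 1.
Step 3: L[2][2] = √(4) = 2.

L[2][1] = 1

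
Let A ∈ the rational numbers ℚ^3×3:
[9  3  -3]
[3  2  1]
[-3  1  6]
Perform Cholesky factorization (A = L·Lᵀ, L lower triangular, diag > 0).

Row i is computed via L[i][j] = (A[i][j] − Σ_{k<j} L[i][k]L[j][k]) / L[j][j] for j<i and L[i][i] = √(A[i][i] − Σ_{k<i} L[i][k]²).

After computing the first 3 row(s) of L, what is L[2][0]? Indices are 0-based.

Step 1: L[0][0] = √(9) = 3.
  L[1][0] = (3) / L[0][0] = 1.
Step 2: L[1][1] = √(1) = 1.
  L[2][0] = (-3) / L[0][0] = -1.
  L[2][1] = (2) / L[1][1] = 2.
Step 3: L[2][2] = √(1) = 1.

L[2][0] = -1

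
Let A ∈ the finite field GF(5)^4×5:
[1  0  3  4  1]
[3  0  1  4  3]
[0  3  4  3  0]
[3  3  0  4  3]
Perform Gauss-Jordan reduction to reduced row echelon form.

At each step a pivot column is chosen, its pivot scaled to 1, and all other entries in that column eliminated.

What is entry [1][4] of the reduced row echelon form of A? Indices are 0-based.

[1] R0 /= 1  ⇒  (1, 0, 3, 4, 1)
     R1 -= 3·R0  ⇒  (0, 0, 2, 2, 0)
     R3 -= 3·R0  ⇒  (0, 3, 1, 2, 0)
[2] R1 <-> R2
[2] R1 /= 3  ⇒  (0, 1, 3, 1, 0)
     R3 -= 3·R1  ⇒  (0, 0, 2, 4, 0)
[3] R2 /= 2  ⇒  (0, 0, 1, 1, 0)
     R0 -= 3·R2  ⇒  (1, 0, 0, 1, 1)
     R1 -= 3·R2  ⇒  (0, 1, 0, 3, 0)
     R3 -= 2·R2  ⇒  (0, 0, 0, 2, 0)
[4] R3 /= 2  ⇒  (0, 0, 0, 1, 0)
     R0 -= 1·R3  ⇒  (1, 0, 0, 0, 1)
     R1 -= 3·R3  ⇒  (0, 1, 0, 0, 0)
     R2 -= 1·R3  ⇒  (0, 0, 1, 0, 0)

M[1][4] = 0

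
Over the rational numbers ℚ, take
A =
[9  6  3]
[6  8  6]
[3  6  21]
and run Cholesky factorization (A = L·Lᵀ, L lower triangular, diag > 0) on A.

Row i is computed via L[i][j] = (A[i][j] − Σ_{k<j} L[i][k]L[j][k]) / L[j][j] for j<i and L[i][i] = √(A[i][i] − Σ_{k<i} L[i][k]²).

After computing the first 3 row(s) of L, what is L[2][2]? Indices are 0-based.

L[2][2] = 4

Step 1: L[0][0] = √(9) = 3.
  L[1][0] = (6) / L[0][0] = 2.
Step 2: L[1][1] = √(4) = 2.
  L[2][0] = (3) / L[0][0] = 1.
  L[2][1] = (4) / L[1][1] = 2.
Step 3: L[2][2] = √(16) = 4.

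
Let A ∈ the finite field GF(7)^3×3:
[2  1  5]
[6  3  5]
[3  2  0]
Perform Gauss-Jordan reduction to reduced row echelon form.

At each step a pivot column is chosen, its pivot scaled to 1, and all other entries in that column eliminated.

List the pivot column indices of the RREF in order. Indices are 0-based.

step 1: normalize row 0 (÷2) = (1, 4, 6)
  row 1: subtract 6×row0 = (0, 0, 4)
  row 2: subtract 3×row0 = (0, 4, 3)
step 2: exchange rows 1,2
step 2: normalize row 1 (÷4) = (0, 1, 6)
  row 0: subtract 4×row1 = (1, 0, 3)
step 3: normalize row 2 (÷4) = (0, 0, 1)
  row 0: subtract 3×row2 = (1, 0, 0)
  row 1: subtract 6×row2 = (0, 1, 0)

pivot columns: 0, 1, 2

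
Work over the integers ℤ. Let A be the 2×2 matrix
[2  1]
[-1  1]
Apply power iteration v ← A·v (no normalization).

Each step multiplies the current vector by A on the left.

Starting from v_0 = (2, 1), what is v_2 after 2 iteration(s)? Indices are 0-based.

v_0 = (2, 1).
v_1 = A·v_0 = (5, -1).
v_2 = A·v_1 = (9, -6).

v_2 = (9, -6)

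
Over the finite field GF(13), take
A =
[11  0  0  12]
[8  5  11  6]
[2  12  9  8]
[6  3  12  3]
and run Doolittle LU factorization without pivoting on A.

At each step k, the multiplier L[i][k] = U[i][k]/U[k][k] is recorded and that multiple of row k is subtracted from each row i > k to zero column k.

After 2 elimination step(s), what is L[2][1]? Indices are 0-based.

k=0: U[0][0]=11
  eliminate (1,0): mult=9, new row 1: (0, 5, 11, 2); set L[1][0]=9
  eliminate (2,0): mult=12, new row 2: (0, 12, 9, 7); set L[2][0]=12
  eliminate (3,0): mult=10, new row 3: (0, 3, 12, 0); set L[3][0]=10
k=1: U[1][1]=5
  eliminate (2,1): mult=5, new row 2: (0, 0, 6, 10); set L[2][1]=5
  eliminate (3,1): mult=11, new row 3: (0, 0, 8, 4); set L[3][1]=11

L[2][1] = 5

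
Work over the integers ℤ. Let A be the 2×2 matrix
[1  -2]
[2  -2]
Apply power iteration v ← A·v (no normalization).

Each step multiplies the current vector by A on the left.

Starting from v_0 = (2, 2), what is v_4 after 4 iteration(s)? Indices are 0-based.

v_0 = (2, 2).
v_1 = A·v_0 = (-2, 0).
v_2 = A·v_1 = (-2, -4).
v_3 = A·v_2 = (6, 4).
v_4 = A·v_3 = (-2, 4).

v_4 = (-2, 4)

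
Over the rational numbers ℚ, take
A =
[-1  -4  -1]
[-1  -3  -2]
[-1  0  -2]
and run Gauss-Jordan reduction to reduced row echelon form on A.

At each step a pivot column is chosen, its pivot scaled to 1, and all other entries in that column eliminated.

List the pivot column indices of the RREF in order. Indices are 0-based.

step 1: normalize row 0 (÷-1) = (1, 4, 1)
  row 1: subtract -1×row0 = (0, 1, -1)
  row 2: subtract -1×row0 = (0, 4, -1)
step 2: normalize row 1 (÷1) = (0, 1, -1)
  row 0: subtract 4×row1 = (1, 0, 5)
  row 2: subtract 4×row1 = (0, 0, 3)
step 3: normalize row 2 (÷3) = (0, 0, 1)
  row 0: subtract 5×row2 = (1, 0, 0)
  row 1: subtract -1×row2 = (0, 1, 0)

pivot columns: 0, 1, 2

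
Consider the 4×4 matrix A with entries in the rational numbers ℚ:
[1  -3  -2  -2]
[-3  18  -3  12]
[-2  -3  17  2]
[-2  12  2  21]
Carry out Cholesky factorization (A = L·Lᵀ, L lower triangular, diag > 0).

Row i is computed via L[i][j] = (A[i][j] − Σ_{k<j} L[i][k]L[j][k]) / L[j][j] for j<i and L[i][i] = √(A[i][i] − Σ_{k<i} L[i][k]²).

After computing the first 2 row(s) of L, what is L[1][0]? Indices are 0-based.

Step 1: L[0][0] = √(1) = 1.
  L[1][0] = (-3) / L[0][0] = -3.
Step 2: L[1][1] = √(9) = 3.

L[1][0] = -3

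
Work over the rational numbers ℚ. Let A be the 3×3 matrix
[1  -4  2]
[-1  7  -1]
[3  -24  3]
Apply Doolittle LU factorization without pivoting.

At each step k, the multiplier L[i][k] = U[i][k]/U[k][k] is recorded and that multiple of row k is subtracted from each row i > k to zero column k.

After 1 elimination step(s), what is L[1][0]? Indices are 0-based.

L[1][0] = -1

[col 0] pivot 1
  R1 -= -1*R0 → (0, 3, 1)  (L[1][0] := -1)
  R2 -= 3*R0 → (0, -12, -3)  (L[2][0] := 3)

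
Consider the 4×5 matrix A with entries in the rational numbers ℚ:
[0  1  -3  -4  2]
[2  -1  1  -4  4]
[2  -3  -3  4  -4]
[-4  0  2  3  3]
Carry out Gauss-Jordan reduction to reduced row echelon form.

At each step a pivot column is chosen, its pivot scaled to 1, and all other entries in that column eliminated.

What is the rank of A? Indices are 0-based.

rank = 4

[1] R0 <-> R1
[1] R0 /= 2  ⇒  (1, -1/2, 1/2, -2, 2)
     R2 -= 2·R0  ⇒  (0, -2, -4, 8, -8)
     R3 -= -4·R0  ⇒  (0, -2, 4, -5, 11)
[2] R1 /= 1  ⇒  (0, 1, -3, -4, 2)
     R0 -= -1/2·R1  ⇒  (1, 0, -1, -4, 3)
     R2 -= -2·R1  ⇒  (0, 0, -10, 0, -4)
     R3 -= -2·R1  ⇒  (0, 0, -2, -13, 15)
[3] R2 /= -10  ⇒  (0, 0, 1, 0, 2/5)
     R0 -= -1·R2  ⇒  (1, 0, 0, -4, 17/5)
     R1 -= -3·R2  ⇒  (0, 1, 0, -4, 16/5)
     R3 -= -2·R2  ⇒  (0, 0, 0, -13, 79/5)
[4] R3 /= -13  ⇒  (0, 0, 0, 1, -79/65)
     R0 -= -4·R3  ⇒  (1, 0, 0, 0, -19/13)
     R1 -= -4·R3  ⇒  (0, 1, 0, 0, -108/65)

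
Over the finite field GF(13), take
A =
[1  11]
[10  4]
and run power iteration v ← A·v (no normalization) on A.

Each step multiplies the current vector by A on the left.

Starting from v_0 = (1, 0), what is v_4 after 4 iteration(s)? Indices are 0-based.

v_4 = (4, 7)

v_0 = (1, 0).
v_1 = A·v_0 = (1, 10).
v_2 = A·v_1 = (7, 11).
v_3 = A·v_2 = (11, 10).
v_4 = A·v_3 = (4, 7).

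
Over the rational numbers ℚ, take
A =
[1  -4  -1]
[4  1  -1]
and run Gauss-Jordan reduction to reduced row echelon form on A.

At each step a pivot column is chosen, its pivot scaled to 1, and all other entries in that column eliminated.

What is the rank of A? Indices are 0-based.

[1] R0 /= 1  ⇒  (1, -4, -1)
     R1 -= 4·R0  ⇒  (0, 17, 3)
[2] R1 /= 17  ⇒  (0, 1, 3/17)
     R0 -= -4·R1  ⇒  (1, 0, -5/17)

rank = 2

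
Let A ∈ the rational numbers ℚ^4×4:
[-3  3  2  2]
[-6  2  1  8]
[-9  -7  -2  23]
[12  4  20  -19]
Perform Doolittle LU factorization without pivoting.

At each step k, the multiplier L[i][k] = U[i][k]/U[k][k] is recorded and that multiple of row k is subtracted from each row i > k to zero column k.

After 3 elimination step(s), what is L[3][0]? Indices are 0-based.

[col 0] pivot -3
  R1 -= 2*R0 → (0, -4, -3, 4)  (L[1][0] := 2)
  R2 -= 3*R0 → (0, -16, -8, 17)  (L[2][0] := 3)
  R3 -= -4*R0 → (0, 16, 28, -11)  (L[3][0] := -4)
[col 1] pivot -4
  R2 -= 4*R1 → (0, 0, 4, 1)  (L[2][1] := 4)
  R3 -= -4*R1 → (0, 0, 16, 5)  (L[3][1] := -4)
[col 2] pivot 4
  R3 -= 4*R2 → (0, 0, 0, 1)  (L[3][2] := 4)

L[3][0] = -4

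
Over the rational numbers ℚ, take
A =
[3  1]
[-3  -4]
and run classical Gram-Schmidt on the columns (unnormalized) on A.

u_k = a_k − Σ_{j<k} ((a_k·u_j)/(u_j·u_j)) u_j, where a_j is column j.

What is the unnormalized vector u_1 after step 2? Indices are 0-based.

Step 1: u_0 = a_0 = (3, -3).
Step 2: u_1 = a_1 − (5/6)·u_0 = (-3/2, -3/2).

u_1 = (-3/2, -3/2)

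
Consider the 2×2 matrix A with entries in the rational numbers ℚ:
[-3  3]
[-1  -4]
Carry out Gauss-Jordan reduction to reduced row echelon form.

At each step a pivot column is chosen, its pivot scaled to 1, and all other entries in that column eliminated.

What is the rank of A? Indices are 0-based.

rank = 2

[1] R0 /= -3  ⇒  (1, -1)
     R1 -= -1·R0  ⇒  (0, -5)
[2] R1 /= -5  ⇒  (0, 1)
     R0 -= -1·R1  ⇒  (1, 0)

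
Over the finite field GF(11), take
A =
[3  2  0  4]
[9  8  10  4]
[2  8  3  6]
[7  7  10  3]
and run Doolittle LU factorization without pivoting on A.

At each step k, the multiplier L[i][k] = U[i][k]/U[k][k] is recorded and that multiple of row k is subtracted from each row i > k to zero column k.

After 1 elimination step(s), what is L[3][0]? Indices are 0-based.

L[3][0] = 6

[col 0] pivot 3
  R1 -= 3*R0 → (0, 2, 10, 3)  (L[1][0] := 3)
  R2 -= 8*R0 → (0, 3, 3, 7)  (L[2][0] := 8)
  R3 -= 6*R0 → (0, 6, 10, 1)  (L[3][0] := 6)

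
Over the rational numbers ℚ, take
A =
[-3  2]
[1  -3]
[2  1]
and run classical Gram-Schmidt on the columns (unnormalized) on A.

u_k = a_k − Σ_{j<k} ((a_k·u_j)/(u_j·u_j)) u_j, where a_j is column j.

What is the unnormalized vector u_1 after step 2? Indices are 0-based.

Step 1: u_0 = a_0 = (-3, 1, 2).
Step 2: u_1 = a_1 − (-1/2)·u_0 = (1/2, -5/2, 2).

u_1 = (1/2, -5/2, 2)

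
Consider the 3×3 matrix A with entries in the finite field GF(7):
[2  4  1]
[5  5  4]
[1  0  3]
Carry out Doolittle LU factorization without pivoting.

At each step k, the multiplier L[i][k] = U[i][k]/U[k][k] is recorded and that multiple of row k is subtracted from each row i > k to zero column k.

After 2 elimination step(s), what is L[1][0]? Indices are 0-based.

Step 1: pivot at (0,0) is 2.
  row1 ← row1 − (6)·row0  ⇒  L[1][0]=6, U row1=(0, 2, 5)
  row2 ← row2 − (4)·row0  ⇒  L[2][0]=4, U row2=(0, 5, 6)
Step 2: pivot at (1,1) is 2.
  row2 ← row2 − (6)·row1  ⇒  L[2][1]=6, U row2=(0, 0, 4)

L[1][0] = 6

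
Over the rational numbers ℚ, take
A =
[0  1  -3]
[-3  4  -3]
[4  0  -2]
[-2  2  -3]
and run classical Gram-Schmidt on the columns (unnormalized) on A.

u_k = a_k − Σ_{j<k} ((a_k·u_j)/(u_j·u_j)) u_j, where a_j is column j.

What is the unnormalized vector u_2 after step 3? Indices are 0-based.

Step 1: u_0 = a_0 = (0, -3, 4, -2).
Step 2: u_1 = a_1 − (-16/29)·u_0 = (1, 68/29, 64/29, 26/29).
Step 3: u_2 = a_2 − (7/29)·u_0 − (-497/353)·u_1 = (-562/353, 362/353, 50/353, -443/353).

u_2 = (-562/353, 362/353, 50/353, -443/353)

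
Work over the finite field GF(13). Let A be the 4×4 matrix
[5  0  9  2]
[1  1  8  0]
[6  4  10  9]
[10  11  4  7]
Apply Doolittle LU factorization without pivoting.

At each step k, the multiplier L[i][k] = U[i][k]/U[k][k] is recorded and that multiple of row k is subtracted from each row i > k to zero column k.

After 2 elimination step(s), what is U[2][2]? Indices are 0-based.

[col 0] pivot 5
  R1 -= 8*R0 → (0, 1, 1, 10)  (L[1][0] := 8)
  R2 -= 9*R0 → (0, 4, 7, 4)  (L[2][0] := 9)
  R3 -= 2*R0 → (0, 11, 12, 3)  (L[3][0] := 2)
[col 1] pivot 1
  R2 -= 4*R1 → (0, 0, 3, 3)  (L[2][1] := 4)
  R3 -= 11*R1 → (0, 0, 1, 10)  (L[3][1] := 11)

U[2][2] = 3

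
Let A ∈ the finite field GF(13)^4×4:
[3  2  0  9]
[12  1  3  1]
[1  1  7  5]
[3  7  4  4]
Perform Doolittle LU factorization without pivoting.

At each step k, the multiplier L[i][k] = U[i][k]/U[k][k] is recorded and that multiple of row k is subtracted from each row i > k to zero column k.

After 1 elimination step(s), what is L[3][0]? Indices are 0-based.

Step 1: pivot at (0,0) is 3.
  row1 ← row1 − (4)·row0  ⇒  L[1][0]=4, U row1=(0, 6, 3, 4)
  row2 ← row2 − (9)·row0  ⇒  L[2][0]=9, U row2=(0, 9, 7, 2)
  row3 ← row3 − (1)·row0  ⇒  L[3][0]=1, U row3=(0, 5, 4, 8)

L[3][0] = 1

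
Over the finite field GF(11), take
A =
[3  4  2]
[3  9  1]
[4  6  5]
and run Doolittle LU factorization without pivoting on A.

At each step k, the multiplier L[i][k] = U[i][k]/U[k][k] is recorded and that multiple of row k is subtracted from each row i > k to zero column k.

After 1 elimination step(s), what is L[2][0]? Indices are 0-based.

L[2][0] = 5

[col 0] pivot 3
  R1 -= 1*R0 → (0, 5, 10)  (L[1][0] := 1)
  R2 -= 5*R0 → (0, 8, 6)  (L[2][0] := 5)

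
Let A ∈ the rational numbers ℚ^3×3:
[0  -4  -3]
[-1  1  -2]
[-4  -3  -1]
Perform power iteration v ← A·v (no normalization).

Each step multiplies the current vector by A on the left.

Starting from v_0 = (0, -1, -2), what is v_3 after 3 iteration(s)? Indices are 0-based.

v_3 = (230, 118, 213)

v_0 = (0, -1, -2).
v_1 = A·v_0 = (10, 3, 5).
v_2 = A·v_1 = (-27, -17, -54).
v_3 = A·v_2 = (230, 118, 213).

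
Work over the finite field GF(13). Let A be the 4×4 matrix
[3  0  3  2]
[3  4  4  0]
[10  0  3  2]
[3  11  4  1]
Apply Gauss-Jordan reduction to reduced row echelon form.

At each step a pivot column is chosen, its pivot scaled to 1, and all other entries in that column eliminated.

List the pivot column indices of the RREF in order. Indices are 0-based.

pivot columns: 0, 1, 2, 3

step 1: normalize row 0 (÷3) = (1, 0, 1, 5)
  row 1: subtract 3×row0 = (0, 4, 1, 11)
  row 2: subtract 10×row0 = (0, 0, 6, 4)
  row 3: subtract 3×row0 = (0, 11, 1, 12)
step 2: normalize row 1 (÷4) = (0, 1, 10, 6)
  row 3: subtract 11×row1 = (0, 0, 8, 11)
step 3: normalize row 2 (÷6) = (0, 0, 1, 5)
  row 0: subtract 1×row2 = (1, 0, 0, 0)
  row 1: subtract 10×row2 = (0, 1, 0, 8)
  row 3: subtract 8×row2 = (0, 0, 0, 10)
step 4: normalize row 3 (÷10) = (0, 0, 0, 1)
  row 1: subtract 8×row3 = (0, 1, 0, 0)
  row 2: subtract 5×row3 = (0, 0, 1, 0)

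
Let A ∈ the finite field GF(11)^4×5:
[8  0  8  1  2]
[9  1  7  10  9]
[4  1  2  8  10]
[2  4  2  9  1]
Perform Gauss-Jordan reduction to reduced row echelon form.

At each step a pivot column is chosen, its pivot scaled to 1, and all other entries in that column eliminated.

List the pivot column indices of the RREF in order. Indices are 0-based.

[1] R0 /= 8  ⇒  (1, 0, 1, 7, 3)
     R1 -= 9·R0  ⇒  (0, 1, 9, 2, 4)
     R2 -= 4·R0  ⇒  (0, 1, 9, 2, 9)
     R3 -= 2·R0  ⇒  (0, 4, 0, 6, 6)
[2] R1 /= 1  ⇒  (0, 1, 9, 2, 4)
     R2 -= 1·R1  ⇒  (0, 0, 0, 0, 5)
     R3 -= 4·R1  ⇒  (0, 0, 8, 9, 1)
[3] R2 <-> R3
[3] R2 /= 8  ⇒  (0, 0, 1, 8, 7)
     R0 -= 1·R2  ⇒  (1, 0, 0, 10, 7)
     R1 -= 9·R2  ⇒  (0, 1, 0, 7, 7)
column 3 empty below row 3
[4] R3 /= 5  ⇒  (0, 0, 0, 0, 1)
     R0 -= 7·R3  ⇒  (1, 0, 0, 10, 0)
     R1 -= 7·R3  ⇒  (0, 1, 0, 7, 0)
     R2 -= 7·R3  ⇒  (0, 0, 1, 8, 0)

pivot columns: 0, 1, 2, 4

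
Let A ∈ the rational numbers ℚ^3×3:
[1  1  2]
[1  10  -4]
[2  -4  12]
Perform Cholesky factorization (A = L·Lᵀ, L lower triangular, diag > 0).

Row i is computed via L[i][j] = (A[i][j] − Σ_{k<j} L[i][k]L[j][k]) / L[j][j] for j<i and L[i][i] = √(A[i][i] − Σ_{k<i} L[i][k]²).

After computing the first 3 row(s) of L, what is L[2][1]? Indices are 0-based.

L[2][1] = -2

Step 1: L[0][0] = √(1) = 1.
  L[1][0] = (1) / L[0][0] = 1.
Step 2: L[1][1] = √(9) = 3.
  L[2][0] = (2) / L[0][0] = 2.
  L[2][1] = (-6) / L[1][1] = -2.
Step 3: L[2][2] = √(4) = 2.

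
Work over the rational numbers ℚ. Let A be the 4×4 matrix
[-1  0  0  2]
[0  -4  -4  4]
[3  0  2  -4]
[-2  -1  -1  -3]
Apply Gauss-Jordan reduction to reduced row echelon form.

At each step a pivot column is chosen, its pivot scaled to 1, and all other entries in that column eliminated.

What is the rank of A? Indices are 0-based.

[1] R0 /= -1  ⇒  (1, 0, 0, -2)
     R2 -= 3·R0  ⇒  (0, 0, 2, 2)
     R3 -= -2·R0  ⇒  (0, -1, -1, -7)
[2] R1 /= -4  ⇒  (0, 1, 1, -1)
     R3 -= -1·R1  ⇒  (0, 0, 0, -8)
[3] R2 /= 2  ⇒  (0, 0, 1, 1)
     R1 -= 1·R2  ⇒  (0, 1, 0, -2)
[4] R3 /= -8  ⇒  (0, 0, 0, 1)
     R0 -= -2·R3  ⇒  (1, 0, 0, 0)
     R1 -= -2·R3  ⇒  (0, 1, 0, 0)
     R2 -= 1·R3  ⇒  (0, 0, 1, 0)

rank = 4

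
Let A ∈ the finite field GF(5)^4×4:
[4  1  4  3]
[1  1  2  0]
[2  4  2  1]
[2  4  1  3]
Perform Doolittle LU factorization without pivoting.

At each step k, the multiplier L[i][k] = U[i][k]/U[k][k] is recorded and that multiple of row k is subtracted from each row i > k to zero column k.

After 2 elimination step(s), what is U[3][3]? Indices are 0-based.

Step 1: pivot at (0,0) is 4.
  row1 ← row1 − (4)·row0  ⇒  L[1][0]=4, U row1=(0, 2, 1, 3)
  row2 ← row2 − (3)·row0  ⇒  L[2][0]=3, U row2=(0, 1, 0, 2)
  row3 ← row3 − (3)·row0  ⇒  L[3][0]=3, U row3=(0, 1, 4, 4)
Step 2: pivot at (1,1) is 2.
  row2 ← row2 − (3)·row1  ⇒  L[2][1]=3, U row2=(0, 0, 2, 3)
  row3 ← row3 − (3)·row1  ⇒  L[3][1]=3, U row3=(0, 0, 1, 0)

U[3][3] = 0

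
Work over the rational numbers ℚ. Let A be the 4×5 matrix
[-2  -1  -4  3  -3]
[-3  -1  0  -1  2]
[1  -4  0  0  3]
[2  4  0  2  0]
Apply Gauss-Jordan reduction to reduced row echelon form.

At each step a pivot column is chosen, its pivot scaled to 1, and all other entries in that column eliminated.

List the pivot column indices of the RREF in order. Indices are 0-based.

step 1: normalize row 0 (÷-2) = (1, 1/2, 2, -3/2, 3/2)
  row 1: subtract -3×row0 = (0, 1/2, 6, -11/2, 13/2)
  row 2: subtract 1×row0 = (0, -9/2, -2, 3/2, 3/2)
  row 3: subtract 2×row0 = (0, 3, -4, 5, -3)
step 2: normalize row 1 (÷1/2) = (0, 1, 12, -11, 13)
  row 0: subtract 1/2×row1 = (1, 0, -4, 4, -5)
  row 2: subtract -9/2×row1 = (0, 0, 52, -48, 60)
  row 3: subtract 3×row1 = (0, 0, -40, 38, -42)
step 3: normalize row 2 (÷52) = (0, 0, 1, -12/13, 15/13)
  row 0: subtract -4×row2 = (1, 0, 0, 4/13, -5/13)
  row 1: subtract 12×row2 = (0, 1, 0, 1/13, -11/13)
  row 3: subtract -40×row2 = (0, 0, 0, 14/13, 54/13)
step 4: normalize row 3 (÷14/13) = (0, 0, 0, 1, 27/7)
  row 0: subtract 4/13×row3 = (1, 0, 0, 0, -11/7)
  row 1: subtract 1/13×row3 = (0, 1, 0, 0, -8/7)
  row 2: subtract -12/13×row3 = (0, 0, 1, 0, 33/7)

pivot columns: 0, 1, 2, 3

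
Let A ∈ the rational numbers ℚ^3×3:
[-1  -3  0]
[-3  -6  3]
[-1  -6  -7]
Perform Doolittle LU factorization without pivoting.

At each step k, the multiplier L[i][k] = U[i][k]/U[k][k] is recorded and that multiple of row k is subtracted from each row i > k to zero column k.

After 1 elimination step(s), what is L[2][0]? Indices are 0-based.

Step 1: pivot at (0,0) is -1.
  row1 ← row1 − (3)·row0  ⇒  L[1][0]=3, U row1=(0, 3, 3)
  row2 ← row2 − (1)·row0  ⇒  L[2][0]=1, U row2=(0, -3, -7)

L[2][0] = 1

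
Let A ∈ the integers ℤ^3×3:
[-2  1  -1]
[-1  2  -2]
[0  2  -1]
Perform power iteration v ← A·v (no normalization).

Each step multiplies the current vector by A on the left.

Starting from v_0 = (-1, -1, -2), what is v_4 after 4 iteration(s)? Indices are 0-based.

v_4 = (-9, -9, -6)

v_0 = (-1, -1, -2).
v_1 = A·v_0 = (3, 3, 0).
v_2 = A·v_1 = (-3, 3, 6).
v_3 = A·v_2 = (3, -3, 0).
v_4 = A·v_3 = (-9, -9, -6).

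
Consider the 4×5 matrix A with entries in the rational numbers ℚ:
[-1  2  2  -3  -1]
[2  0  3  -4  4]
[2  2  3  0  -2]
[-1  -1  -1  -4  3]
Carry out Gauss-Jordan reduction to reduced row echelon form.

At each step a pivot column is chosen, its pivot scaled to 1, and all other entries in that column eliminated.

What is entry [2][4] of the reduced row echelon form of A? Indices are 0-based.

M[2][4] = 20/19

pivot(0,0)=-1: scale R0 → (1, -2, -2, 3, 1)
  clear (1,0): R1 −= (2)R0 → (0, 4, 7, -10, 2)
  clear (2,0): R2 −= (2)R0 → (0, 6, 7, -6, -4)
  clear (3,0): R3 −= (-1)R0 → (0, -3, -3, -1, 4)
pivot(1,1)=4: scale R1 → (0, 1, 7/4, -5/2, 1/2)
  clear (0,1): R0 −= (-2)R1 → (1, 0, 3/2, -2, 2)
  clear (2,1): R2 −= (6)R1 → (0, 0, -7/2, 9, -7)
  clear (3,1): R3 −= (-3)R1 → (0, 0, 9/4, -17/2, 11/2)
pivot(2,2)=-7/2: scale R2 → (0, 0, 1, -18/7, 2)
  clear (0,2): R0 −= (3/2)R2 → (1, 0, 0, 13/7, -1)
  clear (1,2): R1 −= (7/4)R2 → (0, 1, 0, 2, -3)
  clear (3,2): R3 −= (9/4)R2 → (0, 0, 0, -19/7, 1)
pivot(3,3)=-19/7: scale R3 → (0, 0, 0, 1, -7/19)
  clear (0,3): R0 −= (13/7)R3 → (1, 0, 0, 0, -6/19)
  clear (1,3): R1 −= (2)R3 → (0, 1, 0, 0, -43/19)
  clear (2,3): R2 −= (-18/7)R3 → (0, 0, 1, 0, 20/19)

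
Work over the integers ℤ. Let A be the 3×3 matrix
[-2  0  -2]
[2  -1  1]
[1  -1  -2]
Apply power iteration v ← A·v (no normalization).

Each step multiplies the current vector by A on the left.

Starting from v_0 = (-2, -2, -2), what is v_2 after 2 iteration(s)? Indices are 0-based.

v_2 = (-24, 24, 4)

v_0 = (-2, -2, -2).
v_1 = A·v_0 = (8, -4, 4).
v_2 = A·v_1 = (-24, 24, 4).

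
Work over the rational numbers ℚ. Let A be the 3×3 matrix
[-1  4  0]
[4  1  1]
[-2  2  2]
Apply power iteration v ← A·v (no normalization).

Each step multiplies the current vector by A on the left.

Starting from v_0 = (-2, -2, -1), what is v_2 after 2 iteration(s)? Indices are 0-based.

v_0 = (-2, -2, -1).
v_1 = A·v_0 = (-6, -11, -2).
v_2 = A·v_1 = (-38, -37, -14).

v_2 = (-38, -37, -14)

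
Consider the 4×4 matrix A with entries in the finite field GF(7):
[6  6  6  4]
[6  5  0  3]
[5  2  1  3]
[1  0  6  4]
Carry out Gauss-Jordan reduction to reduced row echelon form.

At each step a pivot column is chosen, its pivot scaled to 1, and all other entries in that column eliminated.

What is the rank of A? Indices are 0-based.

step 1: normalize row 0 (÷6) = (1, 1, 1, 3)
  row 1: subtract 6×row0 = (0, 6, 1, 6)
  row 2: subtract 5×row0 = (0, 4, 3, 2)
  row 3: subtract 1×row0 = (0, 6, 5, 1)
step 2: normalize row 1 (÷6) = (0, 1, 6, 1)
  row 0: subtract 1×row1 = (1, 0, 2, 2)
  row 2: subtract 4×row1 = (0, 0, 0, 5)
  row 3: subtract 6×row1 = (0, 0, 4, 2)
step 3: exchange rows 2,3
step 3: normalize row 2 (÷4) = (0, 0, 1, 4)
  row 0: subtract 2×row2 = (1, 0, 0, 1)
  row 1: subtract 6×row2 = (0, 1, 0, 5)
step 4: normalize row 3 (÷5) = (0, 0, 0, 1)
  row 0: subtract 1×row3 = (1, 0, 0, 0)
  row 1: subtract 5×row3 = (0, 1, 0, 0)
  row 2: subtract 4×row3 = (0, 0, 1, 0)

rank = 4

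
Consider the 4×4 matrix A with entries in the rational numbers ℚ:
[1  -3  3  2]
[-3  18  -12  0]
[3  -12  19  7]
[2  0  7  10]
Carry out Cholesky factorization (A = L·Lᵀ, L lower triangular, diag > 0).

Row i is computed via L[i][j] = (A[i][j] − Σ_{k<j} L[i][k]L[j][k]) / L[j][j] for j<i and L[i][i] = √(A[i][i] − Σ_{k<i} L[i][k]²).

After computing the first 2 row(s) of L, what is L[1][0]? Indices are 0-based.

Step 1: L[0][0] = √(1) = 1.
  L[1][0] = (-3) / L[0][0] = -3.
Step 2: L[1][1] = √(9) = 3.

L[1][0] = -3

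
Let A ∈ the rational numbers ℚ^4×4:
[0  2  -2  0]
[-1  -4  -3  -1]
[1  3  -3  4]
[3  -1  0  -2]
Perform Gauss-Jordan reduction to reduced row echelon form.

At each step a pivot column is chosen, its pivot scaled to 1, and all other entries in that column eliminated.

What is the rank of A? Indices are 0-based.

[1] R0 <-> R1
[1] R0 /= -1  ⇒  (1, 4, 3, 1)
     R2 -= 1·R0  ⇒  (0, -1, -6, 3)
     R3 -= 3·R0  ⇒  (0, -13, -9, -5)
[2] R1 /= 2  ⇒  (0, 1, -1, 0)
     R0 -= 4·R1  ⇒  (1, 0, 7, 1)
     R2 -= -1·R1  ⇒  (0, 0, -7, 3)
     R3 -= -13·R1  ⇒  (0, 0, -22, -5)
[3] R2 /= -7  ⇒  (0, 0, 1, -3/7)
     R0 -= 7·R2  ⇒  (1, 0, 0, 4)
     R1 -= -1·R2  ⇒  (0, 1, 0, -3/7)
     R3 -= -22·R2  ⇒  (0, 0, 0, -101/7)
[4] R3 /= -101/7  ⇒  (0, 0, 0, 1)
     R0 -= 4·R3  ⇒  (1, 0, 0, 0)
     R1 -= -3/7·R3  ⇒  (0, 1, 0, 0)
     R2 -= -3/7·R3  ⇒  (0, 0, 1, 0)

rank = 4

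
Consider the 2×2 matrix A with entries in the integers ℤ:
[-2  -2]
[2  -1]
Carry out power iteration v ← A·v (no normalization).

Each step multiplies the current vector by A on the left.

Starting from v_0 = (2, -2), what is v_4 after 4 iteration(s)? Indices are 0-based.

v_0 = (2, -2).
v_1 = A·v_0 = (0, 6).
v_2 = A·v_1 = (-12, -6).
v_3 = A·v_2 = (36, -18).
v_4 = A·v_3 = (-36, 90).

v_4 = (-36, 90)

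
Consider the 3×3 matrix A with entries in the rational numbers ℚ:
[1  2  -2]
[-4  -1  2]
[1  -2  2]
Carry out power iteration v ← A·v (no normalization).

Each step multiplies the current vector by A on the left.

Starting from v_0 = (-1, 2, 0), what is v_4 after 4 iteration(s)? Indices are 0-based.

v_4 = (-227, 188, 209)

v_0 = (-1, 2, 0).
v_1 = A·v_0 = (3, 2, -5).
v_2 = A·v_1 = (17, -24, -11).
v_3 = A·v_2 = (-9, -66, 43).
v_4 = A·v_3 = (-227, 188, 209).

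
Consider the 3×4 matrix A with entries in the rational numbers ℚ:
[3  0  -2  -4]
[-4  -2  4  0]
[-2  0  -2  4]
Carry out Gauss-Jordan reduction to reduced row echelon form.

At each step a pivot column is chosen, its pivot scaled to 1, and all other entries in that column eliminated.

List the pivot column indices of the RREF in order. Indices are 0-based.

step 1: normalize row 0 (÷3) = (1, 0, -2/3, -4/3)
  row 1: subtract -4×row0 = (0, -2, 4/3, -16/3)
  row 2: subtract -2×row0 = (0, 0, -10/3, 4/3)
step 2: normalize row 1 (÷-2) = (0, 1, -2/3, 8/3)
step 3: normalize row 2 (÷-10/3) = (0, 0, 1, -2/5)
  row 0: subtract -2/3×row2 = (1, 0, 0, -8/5)
  row 1: subtract -2/3×row2 = (0, 1, 0, 12/5)

pivot columns: 0, 1, 2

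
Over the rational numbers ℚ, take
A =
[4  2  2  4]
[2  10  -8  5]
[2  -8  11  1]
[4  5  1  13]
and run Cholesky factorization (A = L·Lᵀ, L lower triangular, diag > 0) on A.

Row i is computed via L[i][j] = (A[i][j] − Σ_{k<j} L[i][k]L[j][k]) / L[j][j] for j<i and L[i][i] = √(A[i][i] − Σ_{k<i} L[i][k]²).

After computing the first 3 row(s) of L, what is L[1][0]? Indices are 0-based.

Step 1: L[0][0] = √(4) = 2.
  L[1][0] = (2) / L[0][0] = 1.
Step 2: L[1][1] = √(9) = 3.
  L[2][0] = (2) / L[0][0] = 1.
  L[2][1] = (-9) / L[1][1] = -3.
Step 3: L[2][2] = √(1) = 1.

L[1][0] = 1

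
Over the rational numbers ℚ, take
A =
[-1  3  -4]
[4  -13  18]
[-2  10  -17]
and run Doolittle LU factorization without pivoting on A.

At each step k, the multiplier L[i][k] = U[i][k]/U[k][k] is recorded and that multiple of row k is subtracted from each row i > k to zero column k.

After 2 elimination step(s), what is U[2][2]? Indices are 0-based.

k=0: U[0][0]=-1
  eliminate (1,0): mult=-4, new row 1: (0, -1, 2); set L[1][0]=-4
  eliminate (2,0): mult=2, new row 2: (0, 4, -9); set L[2][0]=2
k=1: U[1][1]=-1
  eliminate (2,1): mult=-4, new row 2: (0, 0, -1); set L[2][1]=-4

U[2][2] = -1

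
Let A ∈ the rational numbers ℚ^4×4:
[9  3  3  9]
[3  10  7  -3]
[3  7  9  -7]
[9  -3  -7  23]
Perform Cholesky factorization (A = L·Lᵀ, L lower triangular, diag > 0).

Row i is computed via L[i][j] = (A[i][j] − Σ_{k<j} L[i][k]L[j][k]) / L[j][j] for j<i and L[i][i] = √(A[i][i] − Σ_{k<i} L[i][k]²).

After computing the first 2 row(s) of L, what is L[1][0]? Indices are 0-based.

Step 1: L[0][0] = √(9) = 3.
  L[1][0] = (3) / L[0][0] = 1.
Step 2: L[1][1] = √(9) = 3.

L[1][0] = 1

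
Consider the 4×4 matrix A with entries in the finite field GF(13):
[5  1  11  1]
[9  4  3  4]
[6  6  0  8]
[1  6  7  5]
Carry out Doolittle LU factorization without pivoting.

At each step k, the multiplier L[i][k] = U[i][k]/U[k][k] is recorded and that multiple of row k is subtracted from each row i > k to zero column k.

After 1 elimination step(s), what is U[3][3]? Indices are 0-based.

U[3][3] = 10

k=0: U[0][0]=5
  eliminate (1,0): mult=7, new row 1: (0, 10, 4, 10); set L[1][0]=7
  eliminate (2,0): mult=9, new row 2: (0, 10, 5, 12); set L[2][0]=9
  eliminate (3,0): mult=8, new row 3: (0, 11, 10, 10); set L[3][0]=8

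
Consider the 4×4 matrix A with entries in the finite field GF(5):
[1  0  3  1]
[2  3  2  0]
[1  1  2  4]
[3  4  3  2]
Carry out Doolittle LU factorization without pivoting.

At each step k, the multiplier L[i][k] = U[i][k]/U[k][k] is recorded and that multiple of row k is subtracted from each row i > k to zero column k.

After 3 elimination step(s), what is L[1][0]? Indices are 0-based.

k=0: U[0][0]=1
  eliminate (1,0): mult=2, new row 1: (0, 3, 1, 3); set L[1][0]=2
  eliminate (2,0): mult=1, new row 2: (0, 1, 4, 3); set L[2][0]=1
  eliminate (3,0): mult=3, new row 3: (0, 4, 4, 4); set L[3][0]=3
k=1: U[1][1]=3
  eliminate (2,1): mult=2, new row 2: (0, 0, 2, 2); set L[2][1]=2
  eliminate (3,1): mult=3, new row 3: (0, 0, 1, 0); set L[3][1]=3
k=2: U[2][2]=2
  eliminate (3,2): mult=3, new row 3: (0, 0, 0, 4); set L[3][2]=3

L[1][0] = 2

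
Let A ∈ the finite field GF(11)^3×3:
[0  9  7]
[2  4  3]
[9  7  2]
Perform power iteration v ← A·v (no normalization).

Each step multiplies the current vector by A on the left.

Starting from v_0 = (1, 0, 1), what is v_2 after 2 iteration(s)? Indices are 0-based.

v_2 = (1, 1, 10)

v_0 = (1, 0, 1).
v_1 = A·v_0 = (7, 5, 0).
v_2 = A·v_1 = (1, 1, 10).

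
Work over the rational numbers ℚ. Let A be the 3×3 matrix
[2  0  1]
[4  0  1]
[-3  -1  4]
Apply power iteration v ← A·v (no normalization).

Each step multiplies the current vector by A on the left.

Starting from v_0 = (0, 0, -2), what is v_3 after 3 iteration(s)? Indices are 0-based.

v_0 = (0, 0, -2).
v_1 = A·v_0 = (-2, -2, -8).
v_2 = A·v_1 = (-12, -16, -24).
v_3 = A·v_2 = (-48, -72, -44).

v_3 = (-48, -72, -44)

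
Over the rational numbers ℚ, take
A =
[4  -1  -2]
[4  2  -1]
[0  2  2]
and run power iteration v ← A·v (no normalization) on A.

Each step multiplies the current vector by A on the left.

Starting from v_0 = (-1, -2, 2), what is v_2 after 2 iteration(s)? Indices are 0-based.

v_2 = (-14, -44, -20)

v_0 = (-1, -2, 2).
v_1 = A·v_0 = (-6, -10, 0).
v_2 = A·v_1 = (-14, -44, -20).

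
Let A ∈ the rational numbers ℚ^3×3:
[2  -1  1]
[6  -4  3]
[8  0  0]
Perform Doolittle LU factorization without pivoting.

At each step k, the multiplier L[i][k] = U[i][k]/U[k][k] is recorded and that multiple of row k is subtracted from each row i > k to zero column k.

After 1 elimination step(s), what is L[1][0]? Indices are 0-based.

k=0: U[0][0]=2
  eliminate (1,0): mult=3, new row 1: (0, -1, 0); set L[1][0]=3
  eliminate (2,0): mult=4, new row 2: (0, 4, -4); set L[2][0]=4

L[1][0] = 3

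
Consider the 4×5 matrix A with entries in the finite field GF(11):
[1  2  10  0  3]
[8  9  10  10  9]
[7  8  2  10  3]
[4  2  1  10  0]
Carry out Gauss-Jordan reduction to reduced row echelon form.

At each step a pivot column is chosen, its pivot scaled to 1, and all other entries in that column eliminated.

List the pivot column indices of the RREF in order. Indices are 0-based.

pivot columns: 0, 1, 2, 3

pivot(0,0)=1: scale R0 → (1, 2, 10, 0, 3)
  clear (1,0): R1 −= (8)R0 → (0, 4, 7, 10, 7)
  clear (2,0): R2 −= (7)R0 → (0, 5, 9, 10, 4)
  clear (3,0): R3 −= (4)R0 → (0, 5, 5, 10, 10)
pivot(1,1)=4: scale R1 → (0, 1, 10, 8, 10)
  clear (0,1): R0 −= (2)R1 → (1, 0, 1, 6, 5)
  clear (2,1): R2 −= (5)R1 → (0, 0, 3, 3, 9)
  clear (3,1): R3 −= (5)R1 → (0, 0, 10, 3, 4)
pivot(2,2)=3: scale R2 → (0, 0, 1, 1, 3)
  clear (0,2): R0 −= (1)R2 → (1, 0, 0, 5, 2)
  clear (1,2): R1 −= (10)R2 → (0, 1, 0, 9, 2)
  clear (3,2): R3 −= (10)R2 → (0, 0, 0, 4, 7)
pivot(3,3)=4: scale R3 → (0, 0, 0, 1, 10)
  clear (0,3): R0 −= (5)R3 → (1, 0, 0, 0, 7)
  clear (1,3): R1 −= (9)R3 → (0, 1, 0, 0, 0)
  clear (2,3): R2 −= (1)R3 → (0, 0, 1, 0, 4)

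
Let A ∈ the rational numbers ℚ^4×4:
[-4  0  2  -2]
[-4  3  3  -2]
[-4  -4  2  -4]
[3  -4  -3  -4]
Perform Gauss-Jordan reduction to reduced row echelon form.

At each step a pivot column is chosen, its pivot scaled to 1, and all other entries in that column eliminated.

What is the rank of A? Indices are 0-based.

pivot(0,0)=-4: scale R0 → (1, 0, -1/2, 1/2)
  clear (1,0): R1 −= (-4)R0 → (0, 3, 1, 0)
  clear (2,0): R2 −= (-4)R0 → (0, -4, 0, -2)
  clear (3,0): R3 −= (3)R0 → (0, -4, -3/2, -11/2)
pivot(1,1)=3: scale R1 → (0, 1, 1/3, 0)
  clear (2,1): R2 −= (-4)R1 → (0, 0, 4/3, -2)
  clear (3,1): R3 −= (-4)R1 → (0, 0, -1/6, -11/2)
pivot(2,2)=4/3: scale R2 → (0, 0, 1, -3/2)
  clear (0,2): R0 −= (-1/2)R2 → (1, 0, 0, -1/4)
  clear (1,2): R1 −= (1/3)R2 → (0, 1, 0, 1/2)
  clear (3,2): R3 −= (-1/6)R2 → (0, 0, 0, -23/4)
pivot(3,3)=-23/4: scale R3 → (0, 0, 0, 1)
  clear (0,3): R0 −= (-1/4)R3 → (1, 0, 0, 0)
  clear (1,3): R1 −= (1/2)R3 → (0, 1, 0, 0)
  clear (2,3): R2 −= (-3/2)R3 → (0, 0, 1, 0)

rank = 4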